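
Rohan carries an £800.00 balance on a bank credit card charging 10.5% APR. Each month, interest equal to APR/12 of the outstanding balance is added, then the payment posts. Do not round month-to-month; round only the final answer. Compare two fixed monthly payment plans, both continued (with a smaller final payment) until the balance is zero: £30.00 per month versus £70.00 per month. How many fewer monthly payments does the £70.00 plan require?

Monthly rate r = 10.5%/12 = 0.875% = 0.00875.
At £30.00/mo: n = ⌈−ln(1 − rB₀/P)/ln(1+r)⌉ = 31 payments (last £14.99); total interest = total paid − £800.00 = £114.99.
At £70.00/mo: 13 payments (last £6.59); total interest £46.59.
Payments saved = 31 − 13 = 18.

18 fewer payments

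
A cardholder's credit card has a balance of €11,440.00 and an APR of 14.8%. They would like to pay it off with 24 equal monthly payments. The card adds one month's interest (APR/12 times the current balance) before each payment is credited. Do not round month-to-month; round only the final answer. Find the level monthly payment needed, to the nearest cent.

Monthly rate r = 14.8%/12 = 1.23333% = 0.0123333.
Level-payment amortization: P = B₀·r / (1 − (1+r)^(−n)) = 11440.00·0.0123333 / (1 − 1.01233^(−24)).
Denominator 1 − (1+r)^(−24) = 0.254864753.
P = 141.093 / 0.254864753 ≈ 553.60.

€553.60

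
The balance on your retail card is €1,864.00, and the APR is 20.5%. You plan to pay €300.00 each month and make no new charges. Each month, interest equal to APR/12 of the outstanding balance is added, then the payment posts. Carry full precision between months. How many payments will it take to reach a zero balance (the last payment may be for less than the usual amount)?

Monthly rate r = 20.5%/12 = 1.70833% = 0.0170833.
Recurrence: B ← B·(1+r) − €300.00.
Month 1: interest €31.84; balance after payment €1,595.84.
Month 2: interest €27.26; balance after payment €1,323.11.
Closed form: n = −ln(1 − rB₀/P)/ln(1+r) = −ln(0.89386)/ln(1.01708) ≈ 6.624, so the balance reaches zero during payment 7.

7 payments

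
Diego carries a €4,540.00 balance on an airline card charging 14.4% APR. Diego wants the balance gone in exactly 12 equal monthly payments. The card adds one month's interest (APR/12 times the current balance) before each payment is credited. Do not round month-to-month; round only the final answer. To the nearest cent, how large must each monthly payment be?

Monthly rate r = 14.4%/12 = 1.2% = 0.012.
Level-payment amortization: P = B₀·r / (1 − (1+r)^(−n)) = 4540.00·0.012 / (1 − 1.012^(−12)).
Denominator 1 − (1+r)^(−12) = 0.133369738.
P = 54.48 / 0.133369738 ≈ 408.49.

€408.49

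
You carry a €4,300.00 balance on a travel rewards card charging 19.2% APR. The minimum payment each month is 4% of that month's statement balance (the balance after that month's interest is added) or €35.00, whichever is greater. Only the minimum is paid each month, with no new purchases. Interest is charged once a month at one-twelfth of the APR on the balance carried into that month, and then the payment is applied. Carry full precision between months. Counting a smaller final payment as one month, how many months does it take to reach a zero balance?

96 months

Monthly rate r = 19.2%/12 = 1.6% = 0.016.
While 4% of the post-interest balance exceeds €35.00, each month B ← (B·(1+r))·(1 − 0.04), i.e. B shrinks by the factor (1+r)·0.96 = 0.97536.
This holds for months 1–65. Entering month 66 the balance is €849.55; 4% of the post-interest balance is now below €35.00, so the flat €35.00 minimum applies from here.
From month 66 a fixed €35.00 at rate r clears €849.55 in 31 more payments. Total: 65 + 31 = 96 months.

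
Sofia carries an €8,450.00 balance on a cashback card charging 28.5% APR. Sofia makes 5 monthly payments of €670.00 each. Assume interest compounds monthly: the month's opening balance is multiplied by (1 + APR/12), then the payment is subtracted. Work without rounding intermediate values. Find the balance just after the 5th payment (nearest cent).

€5,989.30

Monthly rate r = 28.5%/12 = 2.375% = 0.02375.
Each month: B ← B·(1+r) − €670.00.
Month 1: interest €200.69; balance after payment €7,980.69.
Month 2: interest €189.54; balance after payment €7,500.23.
Month 3: interest €178.13; balance after payment €7,008.36.
Month 4: interest €166.45; balance after payment €6,504.81.
Month 5: interest €154.49; balance after payment €5,989.30.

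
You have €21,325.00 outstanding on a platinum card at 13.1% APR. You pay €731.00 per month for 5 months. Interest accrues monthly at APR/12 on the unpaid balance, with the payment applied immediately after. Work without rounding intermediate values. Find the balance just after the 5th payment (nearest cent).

Monthly rate r = 13.1%/12 = 1.09167% = 0.0109167.
Each month: B ← B·(1+r) − €731.00.
Month 1: interest €232.80; balance after payment €20,826.80.
Month 2: interest €227.36; balance after payment €20,323.16.
Month 3: interest €221.86; balance after payment €19,814.02.
Month 4: interest €216.30; balance after payment €19,299.32.
Month 5: interest €210.68; balance after payment €18,779.01.

€18,779.01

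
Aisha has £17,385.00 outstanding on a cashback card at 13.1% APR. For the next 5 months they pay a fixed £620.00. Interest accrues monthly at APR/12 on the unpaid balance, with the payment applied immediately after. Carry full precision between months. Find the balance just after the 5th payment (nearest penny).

Monthly rate r = 13.1%/12 = 1.09167% = 0.0109167.
Each month: B ← B·(1+r) − £620.00.
Month 1: interest £189.79; balance after payment £16,954.79.
Month 2: interest £185.09; balance after payment £16,519.88.
Month 3: interest £180.34; balance after payment £16,080.22.
Month 4: interest £175.54; balance after payment £15,635.76.
Month 5: interest £170.69; balance after payment £15,186.45.

£15,186.45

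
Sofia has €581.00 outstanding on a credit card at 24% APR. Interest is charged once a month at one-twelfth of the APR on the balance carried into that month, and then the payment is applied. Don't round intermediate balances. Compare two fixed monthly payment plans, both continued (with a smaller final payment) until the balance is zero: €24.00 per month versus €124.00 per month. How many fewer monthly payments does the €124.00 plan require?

29 fewer payments

Monthly rate r = 24%/12 = 2% = 0.02.
At €24.00/mo: n = ⌈−ln(1 − rB₀/P)/ln(1+r)⌉ = 34 payments (last €10.34); total interest = total paid − €581.00 = €221.34.
At €124.00/mo: 5 payments (last €120.17); total interest €35.17.
Payments saved = 34 − 5 = 29.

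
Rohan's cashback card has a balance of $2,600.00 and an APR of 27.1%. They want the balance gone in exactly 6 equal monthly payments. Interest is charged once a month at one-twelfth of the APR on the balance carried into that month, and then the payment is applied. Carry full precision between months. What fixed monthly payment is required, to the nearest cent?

Monthly rate r = 27.1%/12 = 2.25833% = 0.0225833.
Level-payment amortization: P = B₀·r / (1 − (1+r)^(−n)) = 2600.00·0.0225833 / (1 − 1.02258^(−6)).
Denominator 1 − (1+r)^(−6) = 0.125403491.
P = 58.7167 / 0.125403491 ≈ 468.22.

$468.22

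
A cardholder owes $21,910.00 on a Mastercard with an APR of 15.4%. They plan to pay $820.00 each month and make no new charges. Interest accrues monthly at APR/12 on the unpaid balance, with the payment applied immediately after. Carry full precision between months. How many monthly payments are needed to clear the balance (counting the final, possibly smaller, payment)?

33 payments

Monthly rate r = 15.4%/12 = 1.28333% = 0.0128333.
Recurrence: B ← B·(1+r) − $820.00.
Month 1: interest $281.18; balance after payment $21,371.18.
Month 2: interest $274.26; balance after payment $20,825.44.
Closed form: n = −ln(1 − rB₀/P)/ln(1+r) = −ln(0.6571)/ln(1.01283) ≈ 32.931, so the balance reaches zero during payment 33.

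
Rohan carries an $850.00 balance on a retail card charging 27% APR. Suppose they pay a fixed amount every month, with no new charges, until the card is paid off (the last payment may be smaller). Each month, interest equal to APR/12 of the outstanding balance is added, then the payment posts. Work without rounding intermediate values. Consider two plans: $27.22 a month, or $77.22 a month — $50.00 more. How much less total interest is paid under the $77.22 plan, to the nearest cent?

Monthly rate r = 27%/12 = 2.25% = 0.0225.
At $27.22/mo: n = ⌈−ln(1 − rB₀/P)/ln(1+r)⌉ = 55 payments (last $13.74); total interest = total paid − $850.00 = $633.62.
At $77.22/mo: 13 payments (last $61.12); total interest $137.76.
Interest saved = $633.62 − $137.76 = $495.86.

$495.86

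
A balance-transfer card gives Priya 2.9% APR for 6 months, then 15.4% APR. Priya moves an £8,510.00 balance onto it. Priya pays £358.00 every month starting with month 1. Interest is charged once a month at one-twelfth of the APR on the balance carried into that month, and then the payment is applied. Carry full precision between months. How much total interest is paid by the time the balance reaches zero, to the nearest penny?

£1,050.84

Promo months 1–6 at r₀ = 2.9%/12 = 0.00241667; months 7+ at r₁ = 15.4%/12 = 0.0128333.
After month 6: iterate B ← B·(1+r₀) − £358.00 for 6 months → £6,473.12.
Then at r₁ with £358.00/mo: n₂ = −ln(1 − r₁·B/P)/ln(1+r₁) ≈ 20.70 → 21 more payments.
Total paid = 26·£358.00 + £252.84 = £9,560.84; interest = £9,560.84 − £8,510.00 = £1,050.84.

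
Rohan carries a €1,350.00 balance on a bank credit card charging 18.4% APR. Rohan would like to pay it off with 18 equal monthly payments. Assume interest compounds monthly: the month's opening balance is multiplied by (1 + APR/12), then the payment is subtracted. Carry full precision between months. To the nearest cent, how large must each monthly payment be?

€86.40

Monthly rate r = 18.4%/12 = 1.53333% = 0.0153333.
Level-payment amortization: P = B₀·r / (1 − (1+r)^(−n)) = 1350.00·0.0153333 / (1 − 1.01533^(−18)).
Denominator 1 − (1+r)^(−18) = 0.239595982.
P = 20.7 / 0.239595982 ≈ 86.40.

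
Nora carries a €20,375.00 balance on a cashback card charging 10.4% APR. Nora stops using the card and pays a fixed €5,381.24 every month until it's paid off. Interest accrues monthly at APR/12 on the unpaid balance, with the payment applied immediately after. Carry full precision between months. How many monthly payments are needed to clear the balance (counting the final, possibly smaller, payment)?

Monthly rate r = 10.4%/12 = 0.866667% = 0.00866667.
Recurrence: B ← B·(1+r) − €5,381.24.
Month 1: interest €176.58; balance after payment €15,170.34.
Month 2: interest €131.48; balance after payment €9,920.58.
Month 3: interest €85.98; balance after payment €4,625.32.
Month 4: interest €40.09; balance after payment €0.00.

4 months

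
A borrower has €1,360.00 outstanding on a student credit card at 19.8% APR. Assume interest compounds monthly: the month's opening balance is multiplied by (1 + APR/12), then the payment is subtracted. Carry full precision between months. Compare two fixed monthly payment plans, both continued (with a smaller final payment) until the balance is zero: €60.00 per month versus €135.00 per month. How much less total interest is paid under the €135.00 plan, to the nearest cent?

Monthly rate r = 19.8%/12 = 1.65% = 0.0165.
At €60.00/mo: n = ⌈−ln(1 − rB₀/P)/ln(1+r)⌉ = 29 payments (last €37.42); total interest = total paid − €1,360.00 = €357.42.
At €135.00/mo: 12 payments (last €14.70); total interest €139.70.
Interest saved = €357.42 − €139.70 = €217.72.

€217.72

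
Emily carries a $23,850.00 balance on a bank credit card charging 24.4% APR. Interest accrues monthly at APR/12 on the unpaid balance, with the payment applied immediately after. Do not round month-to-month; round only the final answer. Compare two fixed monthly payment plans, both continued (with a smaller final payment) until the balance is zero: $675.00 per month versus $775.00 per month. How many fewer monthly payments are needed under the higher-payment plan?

14 fewer payments

Monthly rate r = 24.4%/12 = 2.03333% = 0.0203333.
At $675.00/mo: n = ⌈−ln(1 − rB₀/P)/ln(1+r)⌉ = 63 payments (last $650.93); total interest = total paid − $23,850.00 = $18,650.93.
At $775.00/mo: 49 payments (last $640.24); total interest $13,990.24.
Payments saved = 63 − 49 = 14.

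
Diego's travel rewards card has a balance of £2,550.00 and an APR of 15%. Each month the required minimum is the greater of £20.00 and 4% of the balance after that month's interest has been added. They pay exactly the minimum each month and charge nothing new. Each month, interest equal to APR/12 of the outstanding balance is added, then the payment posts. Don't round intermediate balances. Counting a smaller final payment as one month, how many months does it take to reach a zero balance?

88 months

Monthly rate r = 15%/12 = 1.25% = 0.0125.
While 4% of the post-interest balance exceeds £20.00, each month B ← (B·(1+r))·(1 − 0.04), i.e. B shrinks by the factor (1+r)·0.96 = 0.972.
This holds for months 1–58. Entering month 59 the balance is £491.12; 4% of the post-interest balance is now below £20.00, so the flat £20.00 minimum applies from here.
From month 59 a fixed £20.00 at rate r clears £491.12 in 30 more payments. Total: 58 + 30 = 88 months.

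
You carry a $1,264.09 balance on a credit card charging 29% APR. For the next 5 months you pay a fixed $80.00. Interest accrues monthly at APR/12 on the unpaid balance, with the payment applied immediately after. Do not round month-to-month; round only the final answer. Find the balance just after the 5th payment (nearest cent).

$1,004.59

Monthly rate r = 29%/12 = 2.41667% = 0.0241667.
Each month: B ← B·(1+r) − $80.00.
Month 1: interest $30.55; balance after payment $1,214.64.
Month 2: interest $29.35; balance after payment $1,163.99.
Month 3: interest $28.13; balance after payment $1,112.12.
Month 4: interest $26.88; balance after payment $1,059.00.
Month 5: interest $25.59; balance after payment $1,004.59.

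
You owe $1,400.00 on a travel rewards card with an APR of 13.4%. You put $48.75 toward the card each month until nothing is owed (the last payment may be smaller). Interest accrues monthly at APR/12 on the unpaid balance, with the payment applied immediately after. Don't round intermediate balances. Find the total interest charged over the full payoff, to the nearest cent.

$297.52

Monthly rate r = 13.4%/12 = 1.11667% = 0.0111667.
Payoff takes n = ⌈−ln(1 − rB₀/P)/ln(1+r)⌉ = ⌈34.820⌉ = 35 payments; the last is $40.02.
Total paid = 34·$48.75 + $40.02 = $1,697.52.
Total interest = total paid − principal = $1,697.52 − $1,400.00 = $297.52.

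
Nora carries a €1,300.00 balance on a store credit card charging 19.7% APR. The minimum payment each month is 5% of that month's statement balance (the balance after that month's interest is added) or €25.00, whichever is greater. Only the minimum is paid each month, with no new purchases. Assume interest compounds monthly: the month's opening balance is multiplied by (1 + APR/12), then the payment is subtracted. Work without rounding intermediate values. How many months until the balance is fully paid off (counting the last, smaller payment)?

Monthly rate r = 19.7%/12 = 1.64167% = 0.0164167.
While 5% of the post-interest balance exceeds €25.00, each month B ← (B·(1+r))·(1 − 0.05), i.e. B shrinks by the factor (1+r)·0.95 = 0.9656.
This holds for months 1–28. Entering month 29 the balance is €487.77; 5% of the post-interest balance is now below €25.00, so the flat €25.00 minimum applies from here.
From month 29 a fixed €25.00 at rate r clears €487.77 in 24 more payments. Total: 28 + 24 = 52 months.

52 months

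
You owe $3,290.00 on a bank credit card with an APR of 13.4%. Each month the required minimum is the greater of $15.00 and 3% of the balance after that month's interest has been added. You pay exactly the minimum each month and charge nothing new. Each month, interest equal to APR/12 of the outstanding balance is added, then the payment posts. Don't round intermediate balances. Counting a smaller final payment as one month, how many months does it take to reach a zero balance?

140 months

Monthly rate r = 13.4%/12 = 1.11667% = 0.0111667.
While 3% of the post-interest balance exceeds $15.00, each month B ← (B·(1+r))·(1 − 0.03), i.e. B shrinks by the factor (1+r)·0.97 = 0.98083.
This holds for months 1–98. Entering month 99 the balance is $493.69; 3% of the post-interest balance is now below $15.00, so the flat $15.00 minimum applies from here.
From month 99 a fixed $15.00 at rate r clears $493.69 in 42 more payments. Total: 98 + 42 = 140 months.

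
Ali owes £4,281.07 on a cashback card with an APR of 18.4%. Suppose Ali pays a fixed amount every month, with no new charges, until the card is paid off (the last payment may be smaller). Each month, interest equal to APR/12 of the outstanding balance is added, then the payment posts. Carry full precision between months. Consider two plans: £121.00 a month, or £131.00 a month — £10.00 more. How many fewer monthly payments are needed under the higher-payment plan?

Monthly rate r = 18.4%/12 = 1.53333% = 0.0153333.
At £121.00/mo: n = ⌈−ln(1 − rB₀/P)/ln(1+r)⌉ = 52 payments (last £47.32); total interest = total paid − £4,281.07 = £1,937.25.
At £131.00/mo: 46 payments (last £91.21); total interest £1,705.14.
Payments saved = 52 − 46 = 6.

6 fewer payments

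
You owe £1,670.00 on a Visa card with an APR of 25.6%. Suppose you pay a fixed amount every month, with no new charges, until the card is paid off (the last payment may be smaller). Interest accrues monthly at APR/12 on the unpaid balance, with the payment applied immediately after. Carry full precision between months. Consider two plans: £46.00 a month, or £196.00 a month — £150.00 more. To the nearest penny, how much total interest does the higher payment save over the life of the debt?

£1,382.57

Monthly rate r = 25.6%/12 = 2.13333% = 0.0213333.
At £46.00/mo: n = ⌈−ln(1 − rB₀/P)/ln(1+r)⌉ = 71 payments (last £25.78); total interest = total paid − £1,670.00 = £1,575.78.
At £196.00/mo: 10 payments (last £99.21); total interest £193.21.
Interest saved = £1,575.78 − £193.21 = £1,382.57.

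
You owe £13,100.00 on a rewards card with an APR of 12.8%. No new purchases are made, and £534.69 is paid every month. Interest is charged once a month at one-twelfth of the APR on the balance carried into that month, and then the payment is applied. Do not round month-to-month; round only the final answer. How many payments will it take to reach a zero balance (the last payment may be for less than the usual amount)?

29 months

Monthly rate r = 12.8%/12 = 1.06667% = 0.0106667.
Recurrence: B ← B·(1+r) − £534.69.
Month 1: interest £139.73; balance after payment £12,705.04.
Month 2: interest £135.52; balance after payment £12,305.87.
Closed form: n = −ln(1 − rB₀/P)/ln(1+r) = −ln(0.73866)/ln(1.01067) ≈ 28.549, so the balance reaches zero during payment 29.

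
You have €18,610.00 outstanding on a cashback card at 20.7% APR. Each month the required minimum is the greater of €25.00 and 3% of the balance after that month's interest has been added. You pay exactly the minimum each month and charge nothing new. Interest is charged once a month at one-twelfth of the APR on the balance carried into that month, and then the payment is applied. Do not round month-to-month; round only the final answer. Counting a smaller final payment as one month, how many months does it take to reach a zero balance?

Monthly rate r = 20.7%/12 = 1.725% = 0.01725.
While 3% of the post-interest balance exceeds €25.00, each month B ← (B·(1+r))·(1 − 0.03), i.e. B shrinks by the factor (1+r)·0.97 = 0.98673.
This holds for months 1–234. Entering month 235 the balance is €817.36; 3% of the post-interest balance is now below €25.00, so the flat €25.00 minimum applies from here.
From month 235 a fixed €25.00 at rate r clears €817.36 in 49 more payments. Total: 234 + 49 = 283 months.

283 months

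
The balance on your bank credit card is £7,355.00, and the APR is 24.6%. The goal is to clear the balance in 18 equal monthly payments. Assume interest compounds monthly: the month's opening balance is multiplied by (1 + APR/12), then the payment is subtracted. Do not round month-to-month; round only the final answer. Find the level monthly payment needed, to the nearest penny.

Monthly rate r = 24.6%/12 = 2.05% = 0.0205.
Level-payment amortization: P = B₀·r / (1 − (1+r)^(−n)) = 7355.00·0.0205 / (1 − 1.0205^(−18)).
Denominator 1 − (1+r)^(−18) = 0.305989826.
P = 150.778 / 0.305989826 ≈ 492.75.

£492.75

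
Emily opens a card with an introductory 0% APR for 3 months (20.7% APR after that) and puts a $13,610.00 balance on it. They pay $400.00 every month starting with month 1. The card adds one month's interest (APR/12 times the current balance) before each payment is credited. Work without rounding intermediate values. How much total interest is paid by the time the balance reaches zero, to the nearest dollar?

$5,508

Promo months 1–3 at r₀ = 0%/12 = 0; months 4+ at r₁ = 20.7%/12 = 0.01725.
After month 3 (no interest yet): B = $13,610.00 − 3·$400.00 = $12,410.00.
Then at r₁ with $400.00/mo: n₂ = −ln(1 − r₁·B/P)/ln(1+r₁) ≈ 44.79 → 45 more payments.
Total paid = 47·$400.00 + $318.16 = $19,118.16; interest = $19,118.16 − $13,610.00 = $5,508.16.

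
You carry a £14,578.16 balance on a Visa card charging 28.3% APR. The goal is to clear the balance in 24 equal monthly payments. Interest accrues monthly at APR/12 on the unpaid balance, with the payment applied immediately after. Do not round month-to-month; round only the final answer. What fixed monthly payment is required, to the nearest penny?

£802.40

Monthly rate r = 28.3%/12 = 2.35833% = 0.0235833.
Level-payment amortization: P = B₀·r / (1 − (1+r)^(−n)) = 14578.16·0.0235833 / (1 − 1.02358^(−24)).
Denominator 1 − (1+r)^(−24) = 0.428464698.
P = 343.802 / 0.428464698 ≈ 802.40.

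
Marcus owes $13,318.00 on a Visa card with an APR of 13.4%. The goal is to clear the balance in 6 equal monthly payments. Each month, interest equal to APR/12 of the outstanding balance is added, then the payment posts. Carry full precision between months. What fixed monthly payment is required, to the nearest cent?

Monthly rate r = 13.4%/12 = 1.11667% = 0.0111667.
Level-payment amortization: P = B₀·r / (1 − (1+r)^(−n)) = 13318.00·0.0111667 / (1 − 1.01117^(−6)).
Denominator 1 − (1+r)^(−6) = 0.064457476.
P = 148.718 / 0.064457476 ≈ 2307.22.

$2,307.22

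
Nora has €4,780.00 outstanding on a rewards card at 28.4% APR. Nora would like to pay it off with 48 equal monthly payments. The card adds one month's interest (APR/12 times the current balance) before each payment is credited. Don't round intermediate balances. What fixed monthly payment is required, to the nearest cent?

Monthly rate r = 28.4%/12 = 2.36667% = 0.0236667.
Level-payment amortization: P = B₀·r / (1 − (1+r)^(−n)) = 4780.00·0.0236667 / (1 − 1.02367^(−48)).
Denominator 1 − (1+r)^(−48) = 0.674621362.
P = 113.127 / 0.674621362 ≈ 167.69.

€167.69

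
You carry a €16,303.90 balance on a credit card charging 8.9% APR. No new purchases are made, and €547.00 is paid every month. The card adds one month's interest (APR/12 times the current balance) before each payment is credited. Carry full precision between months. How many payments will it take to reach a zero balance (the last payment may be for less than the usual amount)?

Monthly rate r = 8.9%/12 = 0.741667% = 0.00741667.
Recurrence: B ← B·(1+r) − €547.00.
Month 1: interest €120.92; balance after payment €15,877.82.
Month 2: interest €117.76; balance after payment €15,448.58.
Closed form: n = −ln(1 − rB₀/P)/ln(1+r) = −ln(0.77894)/ln(1.00742) ≈ 33.809, so the balance reaches zero during payment 34.

34 payments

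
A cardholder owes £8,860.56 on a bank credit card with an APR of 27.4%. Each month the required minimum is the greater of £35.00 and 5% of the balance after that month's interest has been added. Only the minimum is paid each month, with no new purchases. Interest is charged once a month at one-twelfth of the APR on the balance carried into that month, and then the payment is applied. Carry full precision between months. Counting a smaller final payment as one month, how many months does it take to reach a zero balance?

Monthly rate r = 27.4%/12 = 2.28333% = 0.0228333.
While 5% of the post-interest balance exceeds £35.00, each month B ← (B·(1+r))·(1 − 0.05), i.e. B shrinks by the factor (1+r)·0.95 = 0.97169.
This holds for months 1–90. Entering month 91 the balance is £668.38; 5% of the post-interest balance is now below £35.00, so the flat £35.00 minimum applies from here.
From month 91 a fixed £35.00 at rate r clears £668.38 in 26 more payments. Total: 90 + 26 = 116 months.

116 months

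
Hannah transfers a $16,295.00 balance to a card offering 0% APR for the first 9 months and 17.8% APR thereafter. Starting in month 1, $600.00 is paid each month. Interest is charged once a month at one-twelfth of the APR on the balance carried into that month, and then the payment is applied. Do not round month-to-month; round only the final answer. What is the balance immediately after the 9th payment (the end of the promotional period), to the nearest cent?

Promo months 1–9 at r₀ = 0%/12 = 0; months 10+ at r₁ = 17.8%/12 = 0.0148333.
After month 9 (no interest yet): B = $16,295.00 − 9·$600.00 = $10,895.00.

$10,895.00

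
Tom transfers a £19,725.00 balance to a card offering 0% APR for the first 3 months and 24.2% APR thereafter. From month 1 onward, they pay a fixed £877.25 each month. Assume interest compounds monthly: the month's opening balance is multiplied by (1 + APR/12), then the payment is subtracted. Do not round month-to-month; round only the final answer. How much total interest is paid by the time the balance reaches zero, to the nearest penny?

£4,837.61

Promo months 1–3 at r₀ = 0%/12 = 0; months 4+ at r₁ = 24.2%/12 = 0.0201667.
After month 3 (no interest yet): B = £19,725.00 − 3·£877.25 = £17,093.25.
Then at r₁ with £877.25/mo: n₂ = −ln(1 − r₁·B/P)/ln(1+r₁) ≈ 25.00 → 25 more payments.
Total paid = 27·£877.25 + £876.86 = £24,562.61; interest = £24,562.61 − £19,725.00 = £4,837.61.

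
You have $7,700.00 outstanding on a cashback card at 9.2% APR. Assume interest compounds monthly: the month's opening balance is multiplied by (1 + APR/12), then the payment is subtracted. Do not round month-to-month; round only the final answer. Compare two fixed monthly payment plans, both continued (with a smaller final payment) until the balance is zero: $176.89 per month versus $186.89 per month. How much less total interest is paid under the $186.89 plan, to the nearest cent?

$115.48

Monthly rate r = 9.2%/12 = 0.766667% = 0.00766667.
At $176.89/mo: n = ⌈−ln(1 − rB₀/P)/ln(1+r)⌉ = 54 payments (last $29.63); total interest = total paid − $7,700.00 = $1,704.80.
At $186.89/mo: 50 payments (last $131.71); total interest $1,589.32.
Interest saved = $1,704.80 − $1,589.32 = $115.48.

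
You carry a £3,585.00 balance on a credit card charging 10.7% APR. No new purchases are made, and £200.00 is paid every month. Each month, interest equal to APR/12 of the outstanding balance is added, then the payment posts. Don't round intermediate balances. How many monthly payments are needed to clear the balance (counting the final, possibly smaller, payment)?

20 months

Monthly rate r = 10.7%/12 = 0.891667% = 0.00891667.
Recurrence: B ← B·(1+r) − £200.00.
Month 1: interest £31.97; balance after payment £3,416.97.
Month 2: interest £30.47; balance after payment £3,247.43.
Closed form: n = −ln(1 − rB₀/P)/ln(1+r) = −ln(0.84017)/ln(1.00892) ≈ 19.618, so the balance reaches zero during payment 20.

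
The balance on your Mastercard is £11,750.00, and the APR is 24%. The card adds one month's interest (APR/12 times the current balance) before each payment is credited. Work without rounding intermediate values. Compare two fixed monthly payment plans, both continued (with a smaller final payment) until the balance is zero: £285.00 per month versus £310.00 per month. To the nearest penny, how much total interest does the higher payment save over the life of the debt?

£2,833.39

Monthly rate r = 24%/12 = 2% = 0.02.
At £285.00/mo: n = ⌈−ln(1 − rB₀/P)/ln(1+r)⌉ = 88 payments (last £254.11); total interest = total paid − £11,750.00 = £13,299.11.
At £310.00/mo: 72 payments (last £205.72); total interest £10,465.72.
Interest saved = £13,299.11 − £10,465.72 = £2,833.39.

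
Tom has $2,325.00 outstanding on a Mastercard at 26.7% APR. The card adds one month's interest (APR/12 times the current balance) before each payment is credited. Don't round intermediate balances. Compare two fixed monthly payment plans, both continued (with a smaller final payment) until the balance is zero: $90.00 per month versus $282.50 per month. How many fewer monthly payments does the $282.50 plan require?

Monthly rate r = 26.7%/12 = 2.225% = 0.02225.
At $90.00/mo: n = ⌈−ln(1 − rB₀/P)/ln(1+r)⌉ = 39 payments (last $77.60); total interest = total paid − $2,325.00 = $1,172.60.
At $282.50/mo: 10 payments (last $54.50); total interest $272.00.
Payments saved = 39 − 10 = 29.

29 fewer payments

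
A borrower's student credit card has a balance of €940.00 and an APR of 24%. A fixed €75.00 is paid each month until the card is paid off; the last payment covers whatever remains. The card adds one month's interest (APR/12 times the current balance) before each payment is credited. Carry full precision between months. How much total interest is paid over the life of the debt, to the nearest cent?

Monthly rate r = 24%/12 = 2% = 0.02.
Payoff takes n = ⌈−ln(1 − rB₀/P)/ln(1+r)⌉ = ⌈14.572⌉ = 15 payments; the last is €43.11.
Total paid = 14·€75.00 + €43.11 = €1,093.11.
Total interest = total paid − principal = €1,093.11 − €940.00 = €153.11.

€153.11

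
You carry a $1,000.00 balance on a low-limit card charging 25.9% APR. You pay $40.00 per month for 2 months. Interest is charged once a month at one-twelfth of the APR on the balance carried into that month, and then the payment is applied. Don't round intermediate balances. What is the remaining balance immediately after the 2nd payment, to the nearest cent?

Monthly rate r = 25.9%/12 = 2.15833% = 0.0215833.
Each month: B ← B·(1+r) − $40.00.
Month 1: interest $21.58; balance after payment $981.58.
Month 2: interest $21.19; balance after payment $962.77.

$962.77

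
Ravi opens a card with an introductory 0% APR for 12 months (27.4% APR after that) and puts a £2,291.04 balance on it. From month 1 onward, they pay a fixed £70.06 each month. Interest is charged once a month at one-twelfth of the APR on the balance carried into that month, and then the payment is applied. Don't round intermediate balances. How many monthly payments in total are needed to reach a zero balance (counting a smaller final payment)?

Promo months 1–12 at r₀ = 0%/12 = 0; months 13+ at r₁ = 27.4%/12 = 0.0228333.
After month 12 (no interest yet): B = £2,291.04 − 12·£70.06 = £1,450.32.
Then at r₁ with £70.06/mo: n₂ = −ln(1 − r₁·B/P)/ln(1+r₁) ≈ 28.35 → 29 more payments.

41 months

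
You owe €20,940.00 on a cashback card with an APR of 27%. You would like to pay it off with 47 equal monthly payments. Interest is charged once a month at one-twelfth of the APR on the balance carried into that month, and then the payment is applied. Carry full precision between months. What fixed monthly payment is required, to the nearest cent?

€726.43

Monthly rate r = 27%/12 = 2.25% = 0.0225.
Level-payment amortization: P = B₀·r / (1 − (1+r)^(−n)) = 20940.00·0.0225 / (1 − 1.0225^(−47)).
Denominator 1 − (1+r)^(−47) = 0.648581908.
P = 471.15 / 0.648581908 ≈ 726.43.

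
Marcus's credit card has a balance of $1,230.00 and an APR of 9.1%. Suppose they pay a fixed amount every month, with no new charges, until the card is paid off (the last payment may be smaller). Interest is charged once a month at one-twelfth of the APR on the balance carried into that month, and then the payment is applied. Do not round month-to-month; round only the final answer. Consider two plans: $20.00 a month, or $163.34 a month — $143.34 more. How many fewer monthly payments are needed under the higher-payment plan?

Monthly rate r = 9.1%/12 = 0.758333% = 0.00758333.
At $20.00/mo: n = ⌈−ln(1 − rB₀/P)/ln(1+r)⌉ = 84 payments (last $2.71); total interest = total paid − $1,230.00 = $432.71.
At $163.34/mo: 8 payments (last $128.04); total interest $41.42.
Payments saved = 84 − 8 = 76.

76 fewer payments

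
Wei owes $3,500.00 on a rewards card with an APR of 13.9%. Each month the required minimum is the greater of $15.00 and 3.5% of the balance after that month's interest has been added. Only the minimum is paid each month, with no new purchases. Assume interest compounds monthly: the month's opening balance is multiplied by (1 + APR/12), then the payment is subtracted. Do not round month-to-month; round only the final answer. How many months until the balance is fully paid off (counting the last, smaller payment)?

Monthly rate r = 13.9%/12 = 1.15833% = 0.0115833.
While 3.5% of the post-interest balance exceeds $15.00, each month B ← (B·(1+r))·(1 − 0.035), i.e. B shrinks by the factor (1+r)·0.965 = 0.97618.
This holds for months 1–88. Entering month 89 the balance is $419.39; 3.5% of the post-interest balance is now below $15.00, so the flat $15.00 minimum applies from here.
From month 89 a fixed $15.00 at rate r clears $419.39 in 34 more payments. Total: 88 + 34 = 122 months.

122 months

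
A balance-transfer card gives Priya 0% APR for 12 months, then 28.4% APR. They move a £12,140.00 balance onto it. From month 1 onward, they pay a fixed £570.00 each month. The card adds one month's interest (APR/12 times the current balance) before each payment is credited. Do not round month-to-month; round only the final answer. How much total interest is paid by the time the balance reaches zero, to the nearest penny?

Promo months 1–12 at r₀ = 0%/12 = 0; months 13+ at r₁ = 28.4%/12 = 0.0236667.
After month 12 (no interest yet): B = £12,140.00 − 12·£570.00 = £5,300.00.
Then at r₁ with £570.00/mo: n₂ = −ln(1 − r₁·B/P)/ln(1+r₁) ≈ 10.63 → 11 more payments.
Total paid = 22·£570.00 + £357.99 = £12,897.99; interest = £12,897.99 − £12,140.00 = £757.99.

£757.99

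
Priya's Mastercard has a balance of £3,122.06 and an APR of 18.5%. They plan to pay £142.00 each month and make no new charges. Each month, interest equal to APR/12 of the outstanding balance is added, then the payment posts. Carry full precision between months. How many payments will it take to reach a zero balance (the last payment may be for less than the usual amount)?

28 payments

Monthly rate r = 18.5%/12 = 1.54167% = 0.0154167.
Recurrence: B ← B·(1+r) − £142.00.
Month 1: interest £48.13; balance after payment £3,028.19.
Month 2: interest £46.68; balance after payment £2,932.88.
Closed form: n = −ln(1 − rB₀/P)/ln(1+r) = −ln(0.66104)/ln(1.01542) ≈ 27.056, so the balance reaches zero during payment 28.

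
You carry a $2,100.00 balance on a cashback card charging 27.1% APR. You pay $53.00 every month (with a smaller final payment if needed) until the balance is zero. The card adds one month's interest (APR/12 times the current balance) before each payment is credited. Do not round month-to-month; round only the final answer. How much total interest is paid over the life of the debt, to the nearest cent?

$3,244.67

Monthly rate r = 27.1%/12 = 2.25833% = 0.0225833.
Payoff takes n = ⌈−ln(1 − rB₀/P)/ln(1+r)⌉ = ⌈100.841⌉ = 101 payments; the last is $44.67.
Total paid = 100·$53.00 + $44.67 = $5,344.67.
Total interest = total paid − principal = $5,344.67 − $2,100.00 = $3,244.67.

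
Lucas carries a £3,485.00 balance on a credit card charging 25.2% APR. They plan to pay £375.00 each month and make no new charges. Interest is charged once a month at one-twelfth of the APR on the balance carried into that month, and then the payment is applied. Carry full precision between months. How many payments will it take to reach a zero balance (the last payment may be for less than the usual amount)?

Monthly rate r = 25.2%/12 = 2.1% = 0.021.
Recurrence: B ← B·(1+r) − £375.00.
Month 1: interest £73.18; balance after payment £3,183.18.
Month 2: interest £66.85; balance after payment £2,875.03.
Closed form: n = −ln(1 − rB₀/P)/ln(1+r) = −ln(0.80484)/ln(1.021) ≈ 10.447, so the balance reaches zero during payment 11.

11 payments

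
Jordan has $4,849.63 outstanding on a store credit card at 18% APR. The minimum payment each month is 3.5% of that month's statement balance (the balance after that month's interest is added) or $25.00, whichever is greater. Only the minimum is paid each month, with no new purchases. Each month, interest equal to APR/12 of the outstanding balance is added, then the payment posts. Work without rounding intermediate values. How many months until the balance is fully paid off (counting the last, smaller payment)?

Monthly rate r = 18%/12 = 1.5% = 0.015.
While 3.5% of the post-interest balance exceeds $25.00, each month B ← (B·(1+r))·(1 − 0.035), i.e. B shrinks by the factor (1+r)·0.965 = 0.97947.
This holds for months 1–94. Entering month 95 the balance is $690.37; 3.5% of the post-interest balance is now below $25.00, so the flat $25.00 minimum applies from here.
From month 95 a fixed $25.00 at rate r clears $690.37 in 36 more payments. Total: 94 + 36 = 130 months.

130 months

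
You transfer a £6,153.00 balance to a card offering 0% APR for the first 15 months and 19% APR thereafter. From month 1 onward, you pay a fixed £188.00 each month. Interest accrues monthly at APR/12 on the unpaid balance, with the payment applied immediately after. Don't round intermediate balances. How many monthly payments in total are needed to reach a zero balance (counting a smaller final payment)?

Promo months 1–15 at r₀ = 0%/12 = 0; months 16+ at r₁ = 19%/12 = 0.0158333.
After month 15 (no interest yet): B = £6,153.00 − 15·£188.00 = £3,333.00.
Then at r₁ with £188.00/mo: n₂ = −ln(1 − r₁·B/P)/ln(1+r₁) ≈ 20.97 → 21 more payments.

36 months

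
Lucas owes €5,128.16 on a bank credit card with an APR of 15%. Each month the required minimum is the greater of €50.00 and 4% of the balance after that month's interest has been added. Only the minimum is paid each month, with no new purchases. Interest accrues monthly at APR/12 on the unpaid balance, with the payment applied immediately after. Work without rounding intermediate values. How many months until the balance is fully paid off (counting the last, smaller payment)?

80 months

Monthly rate r = 15%/12 = 1.25% = 0.0125.
While 4% of the post-interest balance exceeds €50.00, each month B ← (B·(1+r))·(1 − 0.04), i.e. B shrinks by the factor (1+r)·0.96 = 0.972.
This holds for months 1–51. Entering month 52 the balance is €1,204.87; 4% of the post-interest balance is now below €50.00, so the flat €50.00 minimum applies from here.
From month 52 a fixed €50.00 at rate r clears €1,204.87 in 29 more payments. Total: 51 + 29 = 80 months.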